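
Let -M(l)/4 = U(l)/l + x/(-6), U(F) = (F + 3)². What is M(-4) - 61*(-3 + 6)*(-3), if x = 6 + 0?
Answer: 554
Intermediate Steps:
U(F) = (3 + F)²
x = 6
M(l) = 4 - 4*(3 + l)²/l (M(l) = -4*((3 + l)²/l + 6/(-6)) = -4*((3 + l)²/l + 6*(-⅙)) = -4*((3 + l)²/l - 1) = -4*(-1 + (3 + l)²/l) = 4 - 4*(3 + l)²/l)
M(-4) - 61*(-3 + 6)*(-3) = (4 - 4*(3 - 4)²/(-4)) - 61*(-3 + 6)*(-3) = (4 - 4*(-¼)*(-1)²) - 183*(-3) = (4 - 4*(-¼)*1) - 61*(-9) = (4 + 1) + 549 = 5 + 549 = 554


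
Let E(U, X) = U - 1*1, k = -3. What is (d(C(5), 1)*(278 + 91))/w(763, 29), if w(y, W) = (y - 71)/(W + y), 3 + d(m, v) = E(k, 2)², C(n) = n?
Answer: 949806/173 ≈ 5490.2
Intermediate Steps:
E(U, X) = -1 + U (E(U, X) = U - 1 = -1 + U)
d(m, v) = 13 (d(m, v) = -3 + (-1 - 3)² = -3 + (-4)² = -3 + 16 = 13)
w(y, W) = (-71 + y)/(W + y)
(d(C(5), 1)*(278 + 91))/w(763, 29) = (13*(278 + 91))/(((-71 + 763)/(29 + 763))) = (13*369)/((692/792)) = 4797/(((1/792)*692)) = 4797/(173/198) = 4797*(198/173) = 949806/173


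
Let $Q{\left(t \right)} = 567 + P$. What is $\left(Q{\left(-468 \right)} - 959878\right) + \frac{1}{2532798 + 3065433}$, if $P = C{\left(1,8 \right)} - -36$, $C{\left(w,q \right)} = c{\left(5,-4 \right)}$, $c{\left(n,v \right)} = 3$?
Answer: $- \frac{5370226247831}{5598231} \approx -9.5927 \cdot 10^{5}$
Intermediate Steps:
$C{\left(w,q \right)} = 3$
$P = 39$ ($P = 3 - -36 = 3 + 36 = 39$)
$Q{\left(t \right)} = 606$ ($Q{\left(t \right)} = 567 + 39 = 606$)
$\left(Q{\left(-468 \right)} - 959878\right) + \frac{1}{2532798 + 3065433} = \left(606 - 959878\right) + \frac{1}{2532798 + 3065433} = -959272 + \frac{1}{5598231} = - \frac{5370226247831}{5598231}$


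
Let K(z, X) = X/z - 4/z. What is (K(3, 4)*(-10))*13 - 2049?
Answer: -2049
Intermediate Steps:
K(z, X) = -4/z + X/z
(K(3, 4)*(-10))*13 - 2049 = (((-4 + 4)/3)*(-10))*13 - 2049 = (((1/3)*0)*(-10))*13 - 2049 = (0*(-10))*13 - 2049 = 0*13 - 2049 = 0 - 2049 = -2049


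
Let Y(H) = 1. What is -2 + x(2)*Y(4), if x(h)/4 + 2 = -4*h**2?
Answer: -74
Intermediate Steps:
x(h) = -8 - 16*h**2 (x(h) = -8 + 4*(-4*h**2) = -8 - 16*h**2)
-2 + x(2)*Y(4) = -2 + (-8 - 16*2**2)*1 = -2 + (-8 - 16*4)*1 = -2 + (-8 - 64)*1 = -2 - 72*1 = -2 - 72 = -74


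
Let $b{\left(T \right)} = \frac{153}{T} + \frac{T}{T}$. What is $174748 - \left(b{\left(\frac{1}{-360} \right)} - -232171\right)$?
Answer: $-2344$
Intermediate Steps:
$b{\left(T \right)} = 1 + \frac{153}{T}$ ($b{\left(T \right)} = \frac{153}{T} + 1 = 1 + \frac{153}{T}$)
$174748 - \left(b{\left(\frac{1}{-360} \right)} - -232171\right) = 174748 - \left(\frac{153 + \frac{1}{-360}}{\frac{1}{-360}} - -232171\right) = 174748 - \left(\frac{153 - \frac{1}{360}}{- \frac{1}{360}} + 232171\right) = 174748 - \left(\left(-360\right) \frac{55079}{360} + 232171\right) = 174748 - \left(-55079 + 232171\right) = 174748 - 177092 = -2344$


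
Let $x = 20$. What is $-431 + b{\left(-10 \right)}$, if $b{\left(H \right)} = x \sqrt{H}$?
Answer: $-431 + 20 i \sqrt{10} \approx -431.0 + 63.246 i$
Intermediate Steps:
$b{\left(H \right)} = 20 \sqrt{H}$
$-431 + b{\left(-10 \right)} = -431 + 20 \sqrt{-10} = -431 + 20 i \sqrt{10}$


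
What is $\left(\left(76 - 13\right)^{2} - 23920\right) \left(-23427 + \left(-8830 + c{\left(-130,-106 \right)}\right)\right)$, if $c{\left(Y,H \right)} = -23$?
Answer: $644018280$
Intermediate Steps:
$\left(\left(76 - 13\right)^{2} - 23920\right) \left(-23427 + \left(-8830 + c{\left(-130,-106 \right)}\right)\right) = \left(\left(76 - 13\right)^{2} - 23920\right) \left(-23427 - 8853\right) = \left(63^{2} - 23920\right) \left(-23427 - 8853\right) = \left(3969 - 23920\right) \left(-32280\right) = \left(-19951\right) \left(-32280\right) = 644018280$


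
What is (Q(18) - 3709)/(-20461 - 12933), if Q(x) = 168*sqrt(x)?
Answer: 3709/33394 - 252*sqrt(2)/16697 ≈ 0.089724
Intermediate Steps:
(Q(18) - 3709)/(-20461 - 12933) = (168*sqrt(18) - 3709)/(-20461 - 12933) = (168*(3*sqrt(2)) - 3709)/(-33394) = (504*sqrt(2) - 3709)*(-1/33394) = (-3709 + 504*sqrt(2))*(-1/33394) = 3709/33394 - 252*sqrt(2)/16697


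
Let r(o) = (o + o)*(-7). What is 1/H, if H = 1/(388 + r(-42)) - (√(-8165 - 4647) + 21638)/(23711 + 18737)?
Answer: -3410831147920/1735234753677 + 315898016*I*√3203/1735234753677 ≈ -1.9656 + 0.010303*I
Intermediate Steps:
r(o) = -14*o (r(o) = (2*o)*(-7) = -14*o)
H = -1317265/2589328 - I*√3203/21224 (H = 1/(388 - 14*(-42)) - (√(-8165 - 4647) + 21638)/(23711 + 18737) = 1/(388 + 588) - (√(-12812) + 21638)/42448 = 1/976 - (2*I*√3203 + 21638)/42448 = 1/976 - (21638 + 2*I*√3203)/42448 = 1/976 - (10819/21224 + I*√3203/21224) = 1/976 + (-10819/21224 - I*√3203/21224) = -1317265/2589328 - I*√3203/21224 ≈ -0.50873 - 0.0026666*I)
1/H = 1/(-1317265/2589328 - I*√3203/21224)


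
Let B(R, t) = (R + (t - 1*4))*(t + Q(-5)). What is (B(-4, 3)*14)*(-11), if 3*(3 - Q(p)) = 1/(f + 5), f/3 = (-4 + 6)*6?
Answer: 567490/123 ≈ 4613.7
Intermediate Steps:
f = 36 (f = 3*((-4 + 6)*6) = 3*(2*6) = 3*12 = 36)
Q(p) = 368/123 (Q(p) = 3 - 1/(3*(36 + 5)) = 3 - ⅓/41 = 3 - ⅓*1/41 = 3 - 1/123 = 368/123)
B(R, t) = (368/123 + t)*(-4 + R + t) (B(R, t) = (R + (t - 1*4))*(t + 368/123) = (R + (t - 4))*(368/123 + t) = (R + (-4 + t))*(368/123 + t) = (-4 + R + t)*(368/123 + t) = (368/123 + t)*(-4 + R + t))
(B(-4, 3)*14)*(-11) = ((-1472/123 + 3² - 124/123*3 + (368/123)*(-4) - 4*3)*14)*(-11) = ((-1472/123 + 9 - 124/41 - 1472/123 - 12)*14)*(-11) = -3685/123*14*(-11) = -51590/123*(-11) = 567490/123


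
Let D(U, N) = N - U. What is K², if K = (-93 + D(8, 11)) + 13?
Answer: 5929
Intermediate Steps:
K = -77 (K = (-93 + (11 - 1*8)) + 13 = (-93 + (11 - 8)) + 13 = (-93 + 3) + 13 = -90 + 13 = -77)
K² = (-77)² = 5929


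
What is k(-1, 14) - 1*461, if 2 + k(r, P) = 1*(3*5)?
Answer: -448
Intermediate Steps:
k(r, P) = 13 (k(r, P) = -2 + 1*(3*5) = -2 + 1*15 = -2 + 15 = 13)
k(-1, 14) - 1*461 = 13 - 1*461 = 13 - 461 = -448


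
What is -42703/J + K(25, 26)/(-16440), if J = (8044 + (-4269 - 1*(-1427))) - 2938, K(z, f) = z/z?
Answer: -21938737/1163130 ≈ -18.862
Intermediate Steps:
K(z, f) = 1
J = 2264 (J = (8044 + (-4269 + 1427)) - 2938 = (8044 - 2842) - 2938 = 5202 - 2938 = 2264)
-42703/J + K(25, 26)/(-16440) = -42703/2264 + 1/(-16440) = -42703*1/2264 + 1*(-1/16440) = -42703/2264 - 1/16440 = -21938737/1163130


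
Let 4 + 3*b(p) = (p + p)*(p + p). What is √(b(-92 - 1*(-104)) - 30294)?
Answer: I*√270930/3 ≈ 173.5*I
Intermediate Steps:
b(p) = -4/3 + 4*p²/3 (b(p) = -4/3 + ((p + p)*(p + p))/3 = -4/3 + ((2*p)*(2*p))/3 = -4/3 + (4*p²)/3 = -4/3 + 4*p²/3)
√(b(-92 - 1*(-104)) - 30294) = √((-4/3 + 4*(-92 - 1*(-104))²/3) - 30294) = √((-4/3 + 4*(-92 + 104)²/3) - 30294) = √((-4/3 + (4/3)*12²) - 30294) = √((-4/3 + (4/3)*144) - 30294) = √((-4/3 + 192) - 30294) = √(572/3 - 30294) = √(-90310/3) = I*√270930/3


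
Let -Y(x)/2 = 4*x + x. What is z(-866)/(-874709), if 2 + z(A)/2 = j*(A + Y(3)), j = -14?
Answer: -25084/874709 ≈ -0.028677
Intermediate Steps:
Y(x) = -10*x (Y(x) = -2*(4*x + x) = -10*x)
z(A) = 836 - 28*A (z(A) = -4 + 2*(-14*(A - 10*3)) = -4 + 2*(-14*(A - 30)) = -4 + 2*(-14*(-30 + A)) = -4 + 2*(420 - 14*A) = -4 + (840 - 28*A) = 836 - 28*A)
z(-866)/(-874709) = (836 - 28*(-866))/(-874709) = (836 + 24248)*(-1/874709) = 25084*(-1/874709) = -25084/874709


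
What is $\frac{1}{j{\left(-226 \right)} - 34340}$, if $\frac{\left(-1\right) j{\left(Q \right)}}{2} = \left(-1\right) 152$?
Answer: $- \frac{1}{34036} \approx -2.9381 \cdot 10^{-5}$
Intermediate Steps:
$j{\left(Q \right)} = 304$ ($j{\left(Q \right)} = - 2 \left(\left(-1\right) 152\right) = \left(-2\right) \left(-152\right) = 304$)
$\frac{1}{j{\left(-226 \right)} - 34340} = \frac{1}{304 - 34340} = \frac{1}{-34036} = - \frac{1}{34036}$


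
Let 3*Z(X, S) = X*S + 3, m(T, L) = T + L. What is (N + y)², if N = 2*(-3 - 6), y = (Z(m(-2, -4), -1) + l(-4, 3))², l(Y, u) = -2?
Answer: 289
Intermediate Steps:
m(T, L) = L + T
Z(X, S) = 1 + S*X/3 (Z(X, S) = (X*S + 3)/3 = (S*X + 3)/3 = (3 + S*X)/3 = 1 + S*X/3)
y = 1 (y = ((1 + (⅓)*(-1)*(-4 - 2)) - 2)² = ((1 + (⅓)*(-1)*(-6)) - 2)² = ((1 + 2) - 2)² = (3 - 2)² = 1² = 1)
N = -18 (N = 2*(-9) = -18)
(N + y)² = (-18 + 1)² = (-17)² = 289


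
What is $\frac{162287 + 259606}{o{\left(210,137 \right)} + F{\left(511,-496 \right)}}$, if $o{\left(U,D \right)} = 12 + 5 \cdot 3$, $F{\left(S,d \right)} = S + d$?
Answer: $\frac{140631}{14} \approx 10045.0$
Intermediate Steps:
$o{\left(U,D \right)} = 27$ ($o{\left(U,D \right)} = 12 + 15 = 27$)
$\frac{162287 + 259606}{o{\left(210,137 \right)} + F{\left(511,-496 \right)}} = \frac{162287 + 259606}{27 + \left(511 - 496\right)} = \frac{421893}{27 + 15} = \frac{421893}{42} = 421893 \cdot \frac{1}{42} = \frac{140631}{14}$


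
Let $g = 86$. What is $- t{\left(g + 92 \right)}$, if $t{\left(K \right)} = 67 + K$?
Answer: $-245$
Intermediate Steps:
$- t{\left(g + 92 \right)} = - (67 + \left(86 + 92\right)) = - (67 + 178) = \left(-1\right) 245 = -245$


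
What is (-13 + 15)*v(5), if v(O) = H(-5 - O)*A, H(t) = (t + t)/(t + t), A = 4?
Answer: 8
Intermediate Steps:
H(t) = 1 (H(t) = (2*t)/((2*t)) = (2*t)*(1/(2*t)) = 1)
v(O) = 4 (v(O) = 1*4 = 4)
(-13 + 15)*v(5) = (-13 + 15)*4 = 2*4 = 8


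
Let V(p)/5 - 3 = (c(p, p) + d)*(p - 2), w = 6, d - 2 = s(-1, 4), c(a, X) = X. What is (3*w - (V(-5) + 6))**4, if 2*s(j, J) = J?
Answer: 2085136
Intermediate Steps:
s(j, J) = J/2
d = 4 (d = 2 + (1/2)*4 = 2 + 2 = 4)
V(p) = 15 + 5*(-2 + p)*(4 + p) (V(p) = 15 + 5*((p + 4)*(p - 2)) = 15 + 5*((4 + p)*(-2 + p)) = 15 + 5*((-2 + p)*(4 + p)) = 15 + 5*(-2 + p)*(4 + p))
(3*w - (V(-5) + 6))**4 = (3*6 - ((-25 + 5*(-5)**2 + 10*(-5)) + 6))**4 = (18 - ((-25 + 5*25 - 50) + 6))**4 = (18 - ((-25 + 125 - 50) + 6))**4 = (18 - (50 + 6))**4 = (18 - 1*56)**4 = (18 - 56)**4 = (-38)**4 = 2085136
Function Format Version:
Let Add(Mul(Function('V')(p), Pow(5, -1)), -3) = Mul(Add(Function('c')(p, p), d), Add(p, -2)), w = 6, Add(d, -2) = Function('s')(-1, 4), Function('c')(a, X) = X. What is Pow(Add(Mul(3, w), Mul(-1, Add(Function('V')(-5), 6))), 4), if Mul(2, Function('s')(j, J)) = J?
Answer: 2085136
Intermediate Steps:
Function('s')(j, J) = Mul(Rational(1, 2), J)
d = 4 (d = Add(2, Mul(Rational(1, 2), 4)) = Add(2, 2) = 4)
Function('V')(p) = Add(15, Mul(5, Add(-2, p), Add(4, p))) (Function('V')(p) = Add(15, Mul(5, Mul(Add(p, 4), Add(p, -2)))) = Add(15, Mul(5, Mul(Add(4, p), Add(-2, p)))) = Add(15, Mul(5, Mul(Add(-2, p), Add(4, p)))) = Add(15, Mul(5, Add(-2, p), Add(4, p))))
Pow(Add(Mul(3, w), Mul(-1, Add(Function('V')(-5), 6))), 4) = Pow(Add(Mul(3, 6), Mul(-1, Add(Add(-25, Mul(5, Pow(-5, 2)), Mul(10, -5)), 6))), 4) = Pow(Add(18, Mul(-1, Add(Add(-25, Mul(5, 25), -50), 6))), 4) = Pow(Add(18, Mul(-1, Add(Add(-25, 125, -50), 6))), 4) = Pow(Add(18, Mul(-1, Add(50, 6))), 4) = Pow(Add(18, Mul(-1, 56)), 4) = Pow(Add(18, -56), 4) = Pow(-38, 4) = 2085136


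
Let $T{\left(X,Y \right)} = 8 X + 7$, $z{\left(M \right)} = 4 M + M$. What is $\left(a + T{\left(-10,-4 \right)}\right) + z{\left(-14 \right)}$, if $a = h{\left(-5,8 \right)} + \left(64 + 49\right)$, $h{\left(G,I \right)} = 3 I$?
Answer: $-6$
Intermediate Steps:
$z{\left(M \right)} = 5 M$
$T{\left(X,Y \right)} = 7 + 8 X$
$a = 137$ ($a = 3 \cdot 8 + \left(64 + 49\right) = 24 + 113 = 137$)
$\left(a + T{\left(-10,-4 \right)}\right) + z{\left(-14 \right)} = \left(137 + \left(7 + 8 \left(-10\right)\right)\right) + 5 \left(-14\right) = \left(137 + \left(7 - 80\right)\right) - 70 = \left(137 - 73\right) - 70 = 64 - 70 = -6$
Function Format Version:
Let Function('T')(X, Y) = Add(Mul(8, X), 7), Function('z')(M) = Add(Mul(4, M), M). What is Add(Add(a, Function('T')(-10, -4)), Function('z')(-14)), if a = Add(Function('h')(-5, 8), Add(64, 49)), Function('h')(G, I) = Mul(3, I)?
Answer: -6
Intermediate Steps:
Function('z')(M) = Mul(5, M)
Function('T')(X, Y) = Add(7, Mul(8, X))
a = 137 (a = Add(Mul(3, 8), Add(64, 49)) = Add(24, 113) = 137)
Add(Add(a, Function('T')(-10, -4)), Function('z')(-14)) = Add(Add(137, Add(7, Mul(8, -10))), Mul(5, -14)) = Add(Add(137, Add(7, -80)), -70) = Add(Add(137, -73), -70) = Add(64, -70) = -6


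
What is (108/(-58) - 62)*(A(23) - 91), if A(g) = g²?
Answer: -811176/29 ≈ -27972.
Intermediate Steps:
(108/(-58) - 62)*(A(23) - 91) = (108/(-58) - 62)*(23² - 91) = (108*(-1/58) - 62)*(529 - 91) = (-54/29 - 62)*438 = -1852/29*438 = -811176/29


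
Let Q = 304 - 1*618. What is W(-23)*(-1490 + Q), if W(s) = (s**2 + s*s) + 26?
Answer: -1955536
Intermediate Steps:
W(s) = 26 + 2*s**2 (W(s) = (s**2 + s**2) + 26 = 2*s**2 + 26 = 26 + 2*s**2)
Q = -314 (Q = 304 - 618 = -314)
W(-23)*(-1490 + Q) = (26 + 2*(-23)**2)*(-1490 - 314) = (26 + 2*529)*(-1804) = (26 + 1058)*(-1804) = 1084*(-1804) = -1955536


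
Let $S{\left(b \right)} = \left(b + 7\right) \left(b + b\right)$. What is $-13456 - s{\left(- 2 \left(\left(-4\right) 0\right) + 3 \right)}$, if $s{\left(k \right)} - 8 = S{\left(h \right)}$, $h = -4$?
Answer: $-13440$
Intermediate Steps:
$S{\left(b \right)} = 2 b \left(7 + b\right)$ ($S{\left(b \right)} = \left(7 + b\right) 2 b = 2 b \left(7 + b\right)$)
$s{\left(k \right)} = -16$ ($s{\left(k \right)} = 8 + 2 \left(-4\right) \left(7 - 4\right) = 8 + 2 \left(-4\right) 3 = 8 - 24 = -16$)
$-13456 - s{\left(- 2 \left(\left(-4\right) 0\right) + 3 \right)} = -13456 - -16 = -13456 + 16 = -13440$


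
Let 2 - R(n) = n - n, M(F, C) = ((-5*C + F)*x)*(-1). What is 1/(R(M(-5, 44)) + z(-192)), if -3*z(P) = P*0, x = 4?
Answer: ½ ≈ 0.50000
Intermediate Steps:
M(F, C) = -4*F + 20*C (M(F, C) = ((-5*C + F)*4)*(-1) = ((F - 5*C)*4)*(-1) = (-20*C + 4*F)*(-1) = -4*F + 20*C)
z(P) = 0 (z(P) = -P*0/3 = -⅓*0 = 0)
R(n) = 2 (R(n) = 2 - (n - n) = 2 - 1*0 = 2 + 0 = 2)
1/(R(M(-5, 44)) + z(-192)) = 1/(2 + 0) = 1/2 = ½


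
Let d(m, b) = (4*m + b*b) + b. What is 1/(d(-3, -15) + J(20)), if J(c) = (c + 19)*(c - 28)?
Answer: -1/114 ≈ -0.0087719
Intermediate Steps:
d(m, b) = b + b² + 4*m (d(m, b) = (4*m + b²) + b = (b² + 4*m) + b = b + b² + 4*m)
J(c) = (-28 + c)*(19 + c) (J(c) = (19 + c)*(-28 + c) = (-28 + c)*(19 + c))
1/(d(-3, -15) + J(20)) = 1/((-15 + (-15)² + 4*(-3)) + (-532 + 20² - 9*20)) = 1/((-15 + 225 - 12) + (-532 + 400 - 180)) = 1/(198 - 312) = 1/(-114) = -1/114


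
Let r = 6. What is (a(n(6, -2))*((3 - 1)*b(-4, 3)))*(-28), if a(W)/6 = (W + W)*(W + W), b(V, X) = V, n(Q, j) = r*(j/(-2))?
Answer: 193536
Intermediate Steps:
n(Q, j) = -3*j (n(Q, j) = 6*(j/(-2)) = 6*(j*(-1/2)) = 6*(-j/2) = -3*j)
a(W) = 24*W**2 (a(W) = 6*((W + W)*(W + W)) = 6*((2*W)*(2*W)) = 6*(4*W**2) = 24*W**2)
(a(n(6, -2))*((3 - 1)*b(-4, 3)))*(-28) = ((24*(-3*(-2))**2)*((3 - 1)*(-4)))*(-28) = ((24*6**2)*(2*(-4)))*(-28) = ((24*36)*(-8))*(-28) = (864*(-8))*(-28) = -6912*(-28) = 193536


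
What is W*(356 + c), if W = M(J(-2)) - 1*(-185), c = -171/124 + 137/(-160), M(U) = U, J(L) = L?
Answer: 321105159/4960 ≈ 64739.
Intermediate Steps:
c = -11087/4960 (c = -171*1/124 + 137*(-1/160) = -171/124 - 137/160 = -11087/4960 ≈ -2.2353)
W = 183 (W = -2 - 1*(-185) = -2 + 185 = 183)
W*(356 + c) = 183*(356 - 11087/4960) = 183*(1754673/4960) = 321105159/4960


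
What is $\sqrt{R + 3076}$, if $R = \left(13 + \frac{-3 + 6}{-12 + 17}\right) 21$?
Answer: $\frac{2 \sqrt{21010}}{5} \approx 57.979$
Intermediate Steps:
$R = \frac{1428}{5}$ ($R = \left(13 + \frac{3}{5}\right) 21 = \frac{68}{5} \cdot 21 = \frac{1428}{5} \approx 285.6$)
$\sqrt{R + 3076} = \sqrt{\frac{1428}{5} + 3076} = \sqrt{\frac{16808}{5}} = \frac{2 \sqrt{21010}}{5}$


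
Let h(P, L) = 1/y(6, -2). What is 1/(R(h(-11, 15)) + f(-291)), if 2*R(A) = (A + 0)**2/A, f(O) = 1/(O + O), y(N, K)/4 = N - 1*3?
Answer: 776/31 ≈ 25.032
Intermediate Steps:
y(N, K) = -12 + 4*N (y(N, K) = 4*(N - 1*3) = 4*(N - 3) = 4*(-3 + N) = -12 + 4*N)
h(P, L) = 1/12 (h(P, L) = 1/(-12 + 4*6) = 1/(-12 + 24) = 1/12)
f(O) = 1/(2*O)
R(A) = A/2 (R(A) = ((A + 0)**2/A)/2 = (A**2/A)/2 = A/2)
1/(R(h(-11, 15)) + f(-291)) = 1/((1/2)*(1/12) + (1/2)/(-291)) = 1/(1/24 + (1/2)*(-1/291)) = 1/(1/24 - 1/582) = 1/(31/776) = 776/31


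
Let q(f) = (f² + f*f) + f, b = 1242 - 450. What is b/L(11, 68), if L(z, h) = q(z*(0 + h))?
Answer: 6/8483 ≈ 0.00070730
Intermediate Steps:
b = 792
q(f) = f + 2*f² (q(f) = (f² + f²) + f = 2*f² + f = f + 2*f²)
L(z, h) = h*z*(1 + 2*h*z) (L(z, h) = (z*(0 + h))*(1 + 2*(z*(0 + h))) = (z*h)*(1 + 2*(z*h)) = (h*z)*(1 + 2*(h*z)) = (h*z)*(1 + 2*h*z) = h*z*(1 + 2*h*z))
b/L(11, 68) = 792/((68*11*(1 + 2*68*11))) = 792/((68*11*(1 + 1496))) = 792/((68*11*1497)) = 792/1119756 = 792*(1/1119756) = 6/8483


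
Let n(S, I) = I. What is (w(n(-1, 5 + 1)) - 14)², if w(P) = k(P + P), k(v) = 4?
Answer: 100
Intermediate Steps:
w(P) = 4
(w(n(-1, 5 + 1)) - 14)² = (4 - 14)² = (-10)² = 100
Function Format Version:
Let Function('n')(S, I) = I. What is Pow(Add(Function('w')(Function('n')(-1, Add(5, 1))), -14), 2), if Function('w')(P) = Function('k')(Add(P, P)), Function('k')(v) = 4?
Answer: 100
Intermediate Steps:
Function('w')(P) = 4
Pow(Add(Function('w')(Function('n')(-1, Add(5, 1))), -14), 2) = Pow(Add(4, -14), 2) = Pow(-10, 2) = 100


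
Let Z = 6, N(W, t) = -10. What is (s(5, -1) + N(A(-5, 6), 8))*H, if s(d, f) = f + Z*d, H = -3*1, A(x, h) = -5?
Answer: -57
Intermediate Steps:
H = -3
s(d, f) = f + 6*d
(s(5, -1) + N(A(-5, 6), 8))*H = ((-1 + 6*5) - 10)*(-3) = ((-1 + 30) - 10)*(-3) = (29 - 10)*(-3) = 19*(-3) = -57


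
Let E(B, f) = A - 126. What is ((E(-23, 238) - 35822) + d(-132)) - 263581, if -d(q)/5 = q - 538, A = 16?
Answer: -296163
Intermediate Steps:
E(B, f) = -110 (E(B, f) = 16 - 126 = -110)
d(q) = 2690 - 5*q (d(q) = -5*(q - 538) = -5*(-538 + q) = 2690 - 5*q)
((E(-23, 238) - 35822) + d(-132)) - 263581 = ((-110 - 35822) + (2690 - 5*(-132))) - 263581 = (-35932 + (2690 + 660)) - 263581 = (-35932 + 3350) - 263581 = -32582 - 263581 = -296163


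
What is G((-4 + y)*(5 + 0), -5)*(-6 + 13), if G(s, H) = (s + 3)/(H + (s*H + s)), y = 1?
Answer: -84/55 ≈ -1.5273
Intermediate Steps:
G(s, H) = (3 + s)/(H + s + H*s) (G(s, H) = (3 + s)/(H + (H*s + s)) = (3 + s)/(H + (s + H*s)) = (3 + s)/(H + s + H*s))
G((-4 + y)*(5 + 0), -5)*(-6 + 13) = ((3 + (-4 + 1)*(5 + 0))/(-5 + (-4 + 1)*(5 + 0) - 5*(-4 + 1)*(5 + 0)))*(-6 + 13) = ((3 - 3*5)/(-5 - 3*5 - (-15)*5))*7 = ((3 - 15)/(-5 - 15 - 5*(-15)))*7 = (-12/(-5 - 15 + 75))*7 = (-12/55)*7 = ((1/55)*(-12))*7 = -12/55*7 = -84/55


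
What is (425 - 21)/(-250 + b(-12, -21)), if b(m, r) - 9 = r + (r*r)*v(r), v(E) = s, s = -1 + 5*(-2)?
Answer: -404/5113 ≈ -0.079014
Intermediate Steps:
s = -11 (s = -1 - 10 = -11)
v(E) = -11
b(m, r) = 9 + r - 11*r² (b(m, r) = 9 + (r + (r*r)*(-11)) = 9 + (r + r²*(-11)) = 9 + (r - 11*r²) = 9 + r - 11*r²)
(425 - 21)/(-250 + b(-12, -21)) = (425 - 21)/(-250 + (9 - 21 - 11*(-21)²)) = 404/(-250 + (9 - 21 - 11*441)) = 404/(-250 + (9 - 21 - 4851)) = 404/(-250 - 4863) = 404/(-5113) = 404*(-1/5113) = -404/5113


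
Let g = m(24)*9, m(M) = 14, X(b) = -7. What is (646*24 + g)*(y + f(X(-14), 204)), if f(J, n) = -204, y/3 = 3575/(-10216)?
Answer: -16370776035/5108 ≈ -3.2049e+6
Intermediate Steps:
y = -10725/10216 (y = 3*(3575/(-10216)) = 3*(3575*(-1/10216)) = 3*(-3575/10216) = -10725/10216 ≈ -1.0498)
g = 126 (g = 14*9 = 126)
(646*24 + g)*(y + f(X(-14), 204)) = (646*24 + 126)*(-10725/10216 - 204) = (15504 + 126)*(-2094789/10216) = 15630*(-2094789/10216) = -16370776035/5108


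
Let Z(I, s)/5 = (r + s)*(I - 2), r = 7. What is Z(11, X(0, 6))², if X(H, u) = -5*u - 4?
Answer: 1476225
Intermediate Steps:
X(H, u) = -4 - 5*u
Z(I, s) = 5*(-2 + I)*(7 + s) (Z(I, s) = 5*((7 + s)*(I - 2)) = 5*((7 + s)*(-2 + I)) = 5*((-2 + I)*(7 + s)) = 5*(-2 + I)*(7 + s))
Z(11, X(0, 6))² = (-70 - 10*(-4 - 5*6) + 35*11 + 5*11*(-4 - 5*6))² = (-70 - 10*(-4 - 30) + 385 + 5*11*(-4 - 30))² = (-70 - 10*(-34) + 385 + 5*11*(-34))² = (-70 + 340 + 385 - 1870)² = (-1215)² = 1476225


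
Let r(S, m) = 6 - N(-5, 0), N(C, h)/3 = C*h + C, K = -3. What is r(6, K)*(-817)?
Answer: -17157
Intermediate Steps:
N(C, h) = 3*C + 3*C*h (N(C, h) = 3*(C*h + C) = 3*(C + C*h) = 3*C + 3*C*h)
r(S, m) = 21 (r(S, m) = 6 - 3*(-5)*(1 + 0) = 6 - 3*(-5) = 6 - 1*(-15) = 6 + 15 = 21)
r(6, K)*(-817) = 21*(-817) = -17157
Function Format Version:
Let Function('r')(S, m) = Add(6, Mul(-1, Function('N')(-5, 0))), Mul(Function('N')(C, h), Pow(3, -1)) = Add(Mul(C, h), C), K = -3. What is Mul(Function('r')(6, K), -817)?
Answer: -17157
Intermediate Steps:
Function('N')(C, h) = Add(Mul(3, C), Mul(3, C, h)) (Function('N')(C, h) = Mul(3, Add(Mul(C, h), C)) = Mul(3, Add(C, Mul(C, h))) = Add(Mul(3, C), Mul(3, C, h)))
Function('r')(S, m) = 21 (Function('r')(S, m) = Add(6, Mul(-1, Mul(3, -5, Add(1, 0)))) = Add(6, Mul(-1, Mul(3, -5, 1))) = Add(6, Mul(-1, -15)) = Add(6, 15) = 21)
Mul(Function('r')(6, K), -817) = Mul(21, -817) = -17157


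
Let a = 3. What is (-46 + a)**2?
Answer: 1849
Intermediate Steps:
(-46 + a)**2 = (-46 + 3)**2 = (-43)**2 = 1849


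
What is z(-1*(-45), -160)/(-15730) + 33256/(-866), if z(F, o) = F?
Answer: -52315585/1362218 ≈ -38.405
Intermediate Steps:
z(-1*(-45), -160)/(-15730) + 33256/(-866) = -1*(-45)/(-15730) + 33256/(-866) = 45*(-1/15730) + 33256*(-1/866) = -9/3146 - 16628/433 = -52315585/1362218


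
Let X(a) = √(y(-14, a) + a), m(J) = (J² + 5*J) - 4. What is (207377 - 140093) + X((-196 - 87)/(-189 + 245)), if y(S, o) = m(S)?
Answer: 67284 + √91686/28 ≈ 67295.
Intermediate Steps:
m(J) = -4 + J² + 5*J
y(S, o) = -4 + S² + 5*S
X(a) = √(122 + a) (X(a) = √((-4 + (-14)² + 5*(-14)) + a) = √((-4 + 196 - 70) + a) = √(122 + a))
(207377 - 140093) + X((-196 - 87)/(-189 + 245)) = (207377 - 140093) + √(122 + (-196 - 87)/(-189 + 245)) = 67284 + √(122 - 283/56) = 67284 + √(6549/56) = 67284 + √91686/28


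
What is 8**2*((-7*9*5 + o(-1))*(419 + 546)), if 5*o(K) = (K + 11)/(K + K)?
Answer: -19516160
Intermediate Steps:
o(K) = (11 + K)/(10*K) (o(K) = ((K + 11)/(K + K))/5 = ((11 + K)/((2*K)))/5 = ((11 + K)*(1/(2*K)))/5 = ((11 + K)/(2*K))/5 = (11 + K)/(10*K))
8**2*((-7*9*5 + o(-1))*(419 + 546)) = 8**2*((-7*9*5 + (1/10)*(11 - 1)/(-1))*(419 + 546)) = 64*((-63*5 + (1/10)*(-1)*10)*965) = 64*((-315 - 1)*965) = 64*(-316*965) = 64*(-304940) = -19516160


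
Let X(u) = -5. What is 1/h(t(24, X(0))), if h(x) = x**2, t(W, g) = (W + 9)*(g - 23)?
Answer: 1/853776 ≈ 1.1713e-6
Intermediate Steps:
t(W, g) = (-23 + g)*(9 + W) (t(W, g) = (9 + W)*(-23 + g) = (-23 + g)*(9 + W))
1/h(t(24, X(0))) = 1/((-207 - 23*24 + 9*(-5) + 24*(-5))**2) = 1/((-207 - 552 - 45 - 120)**2) = 1/((-924)**2) = 1/853776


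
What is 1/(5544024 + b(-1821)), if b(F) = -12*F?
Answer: 1/5565876 ≈ 1.7967e-7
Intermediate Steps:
1/(5544024 + b(-1821)) = 1/(5544024 - 12*(-1821)) = 1/(5544024 + 21852) = 1/5565876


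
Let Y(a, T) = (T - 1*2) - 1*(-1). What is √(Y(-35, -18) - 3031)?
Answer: 5*I*√122 ≈ 55.227*I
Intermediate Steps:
Y(a, T) = -1 + T (Y(a, T) = (T - 2) + 1 = (-2 + T) + 1 = -1 + T)
√(Y(-35, -18) - 3031) = √((-1 - 18) - 3031) = √(-19 - 3031) = √(-3050) = 5*I*√122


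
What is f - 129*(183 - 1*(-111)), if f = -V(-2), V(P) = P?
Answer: -37924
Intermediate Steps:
f = 2 (f = -1*(-2) = 2)
f - 129*(183 - 1*(-111)) = 2 - 129*(183 - 1*(-111)) = 2 - 129*(183 + 111) = 2 - 129*294 = 2 - 37926 = -37924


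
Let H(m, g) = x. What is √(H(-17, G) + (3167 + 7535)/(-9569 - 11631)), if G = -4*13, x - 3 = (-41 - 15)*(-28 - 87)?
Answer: √7238787594/1060 ≈ 80.265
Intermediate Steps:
x = 6443 (x = 3 + (-41 - 15)*(-28 - 87) = 3 - 56*(-115) = 3 + 6440 = 6443)
G = -52
H(m, g) = 6443
√(H(-17, G) + (3167 + 7535)/(-9569 - 11631)) = √(6443 + (3167 + 7535)/(-9569 - 11631)) = √(6443 + 10702/(-21200)) = √(6443 + 10702*(-1/21200)) = √(6443 - 5351/10600) = √(68290449/10600) = √7238787594/1060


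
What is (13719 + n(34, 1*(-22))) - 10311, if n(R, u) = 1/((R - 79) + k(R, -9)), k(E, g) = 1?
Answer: 149951/44 ≈ 3408.0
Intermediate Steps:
n(R, u) = 1/(-78 + R) (n(R, u) = 1/((R - 79) + 1) = 1/((-79 + R) + 1) = 1/(-78 + R))
(13719 + n(34, 1*(-22))) - 10311 = (13719 + 1/(-78 + 34)) - 10311 = (13719 + 1/(-44)) - 10311 = (13719 - 1/44) - 10311 = 603635/44 - 10311 = 149951/44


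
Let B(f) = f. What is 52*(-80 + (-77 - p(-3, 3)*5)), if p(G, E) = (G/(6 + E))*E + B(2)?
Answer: -8424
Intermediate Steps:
p(G, E) = 2 + E*G/(6 + E) (p(G, E) = (G/(6 + E))*E + 2 = E*G/(6 + E) + 2 = 2 + E*G/(6 + E))
52*(-80 + (-77 - p(-3, 3)*5)) = 52*(-80 + (-77 - (12 + 2*3 + 3*(-3))/(6 + 3)*5)) = 52*(-80 + (-77 - (12 + 6 - 9)/9*5)) = 52*(-80 + (-77 - (1/9)*9*5)) = 52*(-80 + (-77 - 5)) = 52*(-80 - 82) = 52*(-162) = -8424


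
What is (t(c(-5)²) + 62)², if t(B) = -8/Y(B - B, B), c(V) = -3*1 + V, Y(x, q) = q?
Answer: 245025/64 ≈ 3828.5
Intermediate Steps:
c(V) = -3 + V
t(B) = -8/B
(t(c(-5)²) + 62)² = (-8/(-3 - 5)² + 62)² = (-8/((-8)²) + 62)² = (-8/64 + 62)² = (-8*1/64 + 62)² = (-⅛ + 62)² = (495/8)² = 245025/64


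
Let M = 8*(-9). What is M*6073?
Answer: -437256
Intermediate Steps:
M = -72
M*6073 = -72*6073 = -437256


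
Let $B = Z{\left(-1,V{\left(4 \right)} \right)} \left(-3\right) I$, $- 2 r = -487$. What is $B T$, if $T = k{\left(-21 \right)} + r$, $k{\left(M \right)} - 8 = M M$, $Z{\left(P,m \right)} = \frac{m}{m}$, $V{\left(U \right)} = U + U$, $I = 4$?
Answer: $-8310$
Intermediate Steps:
$V{\left(U \right)} = 2 U$
$Z{\left(P,m \right)} = 1$
$k{\left(M \right)} = 8 + M^{2}$ ($k{\left(M \right)} = 8 + M M = 8 + M^{2}$)
$r = \frac{487}{2}$ ($r = \left(- \frac{1}{2}\right) \left(-487\right) = \frac{487}{2} \approx 243.5$)
$B = -12$ ($B = 1 \left(-3\right) 4 = \left(-3\right) 4 = -12$)
$T = \frac{1385}{2}$ ($T = \left(8 + \left(-21\right)^{2}\right) + \frac{487}{2} = \left(8 + 441\right) + \frac{487}{2} = 449 + \frac{487}{2} = \frac{1385}{2} \approx 692.5$)
$B T = \left(-12\right) \frac{1385}{2} = -8310$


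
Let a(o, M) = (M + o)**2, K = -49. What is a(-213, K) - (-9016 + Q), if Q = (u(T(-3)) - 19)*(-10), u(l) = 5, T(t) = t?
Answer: 77520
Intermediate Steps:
Q = 140 (Q = (5 - 19)*(-10) = -14*(-10) = 140)
a(-213, K) - (-9016 + Q) = (-49 - 213)**2 - (-9016 + 140) = (-262)**2 - 1*(-8876) = 68644 + 8876 = 77520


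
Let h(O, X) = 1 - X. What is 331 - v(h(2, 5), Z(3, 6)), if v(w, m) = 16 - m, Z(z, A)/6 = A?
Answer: 351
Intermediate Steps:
Z(z, A) = 6*A
331 - v(h(2, 5), Z(3, 6)) = 331 - (16 - 6*6) = 331 - (16 - 1*36) = 331 - (16 - 36) = 331 - 1*(-20) = 331 + 20 = 351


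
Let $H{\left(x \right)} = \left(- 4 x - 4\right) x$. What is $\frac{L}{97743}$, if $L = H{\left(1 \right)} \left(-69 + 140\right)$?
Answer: $- \frac{568}{97743} \approx -0.0058112$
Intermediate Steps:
$H{\left(x \right)} = x \left(-4 - 4 x\right)$ ($H{\left(x \right)} = \left(-4 - 4 x\right) x = x \left(-4 - 4 x\right)$)
$L = -568$ ($L = \left(-4\right) 1 \left(1 + 1\right) \left(-69 + 140\right) = \left(-4\right) 1 \cdot 2 \cdot 71 = \left(-8\right) 71 = -568$)
$\frac{L}{97743} = - \frac{568}{97743}$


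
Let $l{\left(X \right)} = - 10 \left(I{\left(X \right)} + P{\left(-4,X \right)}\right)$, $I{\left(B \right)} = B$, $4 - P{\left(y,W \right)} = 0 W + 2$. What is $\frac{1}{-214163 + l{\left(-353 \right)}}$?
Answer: $- \frac{1}{210653} \approx -4.7471 \cdot 10^{-6}$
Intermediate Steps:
$P{\left(y,W \right)} = 2$ ($P{\left(y,W \right)} = 4 - \left(0 W + 2\right) = 4 - \left(0 + 2\right) = 4 - 2 = 2$)
$l{\left(X \right)} = -20 - 10 X$ ($l{\left(X \right)} = - 10 \left(X + 2\right) = - 10 \left(2 + X\right) = -20 - 10 X$)
$\frac{1}{-214163 + l{\left(-353 \right)}} = \frac{1}{-214163 - -3510} = \frac{1}{-214163 + \left(-20 + 3530\right)} = \frac{1}{-214163 + 3510} = \frac{1}{-210653} = - \frac{1}{210653}$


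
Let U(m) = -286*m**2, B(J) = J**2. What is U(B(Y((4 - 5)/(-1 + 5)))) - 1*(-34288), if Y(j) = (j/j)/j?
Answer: -38928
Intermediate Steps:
Y(j) = 1/j
U(B(Y((4 - 5)/(-1 + 5)))) - 1*(-34288) = -286*(-1 + 5)**4/(4 - 5)**4 - 1*(-34288) = -286*((1/(-1/4))**2)**2 + 34288 = -286*((-4)**2)**2 + 34288 = -286*16**2 + 34288 = -286*256 + 34288 = -73216 + 34288 = -38928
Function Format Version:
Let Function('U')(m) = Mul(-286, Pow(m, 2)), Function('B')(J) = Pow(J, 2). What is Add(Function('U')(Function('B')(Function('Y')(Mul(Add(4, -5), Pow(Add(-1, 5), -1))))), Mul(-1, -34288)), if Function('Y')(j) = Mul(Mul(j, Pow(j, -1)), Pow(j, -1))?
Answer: -38928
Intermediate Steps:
Function('Y')(j) = Pow(j, -1) (Function('Y')(j) = Mul(1, Pow(j, -1)) = Pow(j, -1))
Add(Function('U')(Function('B')(Function('Y')(Mul(Add(4, -5), Pow(Add(-1, 5), -1))))), Mul(-1, -34288)) = Add(Mul(-286, Pow(Pow(Pow(Mul(Add(4, -5), Pow(Add(-1, 5), -1)), -1), 2), 2)), Mul(-1, -34288)) = Add(Mul(-286, Pow(Pow(Pow(Mul(-1, Pow(4, -1)), -1), 2), 2)), 34288) = Add(Mul(-286, Pow(Pow(Pow(Mul(-1, Rational(1, 4)), -1), 2), 2)), 34288) = Add(Mul(-286, Pow(Pow(Pow(Rational(-1, 4), -1), 2), 2)), 34288) = Add(Mul(-286, Pow(Pow(-4, 2), 2)), 34288) = Add(Mul(-286, Pow(16, 2)), 34288) = Add(Mul(-286, 256), 34288) = Add(-73216, 34288) = -38928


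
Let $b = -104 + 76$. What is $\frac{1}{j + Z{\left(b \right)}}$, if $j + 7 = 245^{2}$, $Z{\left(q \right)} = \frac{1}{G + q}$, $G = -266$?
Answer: $\frac{294}{17645291} \approx 1.6662 \cdot 10^{-5}$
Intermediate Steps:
$b = -28$
$Z{\left(q \right)} = \frac{1}{-266 + q}$
$j = 60018$ ($j = -7 + 245^{2} = -7 + 60025 = 60018$)
$\frac{1}{j + Z{\left(b \right)}} = \frac{1}{60018 + \frac{1}{-266 - 28}} = \frac{1}{60018 + \frac{1}{-294}} = \frac{1}{60018 - \frac{1}{294}} = \frac{1}{\frac{17645291}{294}} = \frac{294}{17645291}$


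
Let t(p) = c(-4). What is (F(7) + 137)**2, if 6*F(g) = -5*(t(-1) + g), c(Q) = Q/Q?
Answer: 152881/9 ≈ 16987.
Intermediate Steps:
c(Q) = 1
t(p) = 1
F(g) = -5/6 - 5*g/6 (F(g) = (-5*(1 + g))/6 = (-5 - 5*g)/6 = -5/6 - 5*g/6)
(F(7) + 137)**2 = ((-5/6 - 5/6*7) + 137)**2 = ((-5/6 - 35/6) + 137)**2 = (-20/3 + 137)**2 = (391/3)**2 = 152881/9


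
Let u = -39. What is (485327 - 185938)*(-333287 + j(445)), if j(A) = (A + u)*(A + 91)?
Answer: -34630625019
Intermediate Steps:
j(A) = (-39 + A)*(91 + A) (j(A) = (A - 39)*(A + 91) = (-39 + A)*(91 + A))
(485327 - 185938)*(-333287 + j(445)) = (485327 - 185938)*(-333287 + (-3549 + 445**2 + 52*445)) = 299389*(-333287 + (-3549 + 198025 + 23140)) = 299389*(-333287 + 217616) = 299389*(-115671) = -34630625019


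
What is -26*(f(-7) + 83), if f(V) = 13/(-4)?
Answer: -4147/2 ≈ -2073.5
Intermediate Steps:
f(V) = -13/4 (f(V) = 13*(-1/4) = -13/4)
-26*(f(-7) + 83) = -26*(-13/4 + 83) = -26*319/4 = -4147/2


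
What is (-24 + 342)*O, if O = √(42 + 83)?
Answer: 1590*√5 ≈ 3555.3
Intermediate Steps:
O = 5*√5 (O = √125 = 5*√5 ≈ 11.180)
(-24 + 342)*O = (-24 + 342)*(5*√5) = 318*(5*√5) = 1590*√5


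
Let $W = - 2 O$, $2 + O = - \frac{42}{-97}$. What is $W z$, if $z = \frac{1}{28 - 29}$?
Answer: $- \frac{304}{97} \approx -3.134$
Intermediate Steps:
$O = - \frac{152}{97}$ ($O = -2 - \frac{42}{-97} = -2 - - \frac{42}{97} = -2 + \frac{42}{97} = - \frac{152}{97} \approx -1.567$)
$z = -1$ ($z = \frac{1}{-1} = -1$)
$W = \frac{304}{97}$ ($W = - \frac{2 \left(-152\right)}{97} = \left(-1\right) \left(- \frac{304}{97}\right) = \frac{304}{97} \approx 3.134$)
$W z = \frac{304}{97} \left(-1\right) = - \frac{304}{97}$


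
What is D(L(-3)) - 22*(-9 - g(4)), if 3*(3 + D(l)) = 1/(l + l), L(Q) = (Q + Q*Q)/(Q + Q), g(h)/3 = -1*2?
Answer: 377/6 ≈ 62.833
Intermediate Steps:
g(h) = -6 (g(h) = 3*(-1*2) = 3*(-2) = -6)
L(Q) = (Q + Q²)/(2*Q) (L(Q) = (Q + Q²)/((2*Q)) = (Q + Q²)*(1/(2*Q)) = (Q + Q²)/(2*Q))
D(l) = -3 + 1/(6*l) (D(l) = -3 + 1/(3*(l + l)) = -3 + 1/(3*((2*l))) = -3 + (1/(2*l))/3 = -3 + 1/(6*l))
D(L(-3)) - 22*(-9 - g(4)) = (-3 + 1/(6*(½ + (½)*(-3)))) - 22*(-9 - 1*(-6)) = (-3 + 1/(6*(½ - 3/2))) - 22*(-9 + 6) = (-3 + (⅙)/(-1)) - 22*(-3) = (-3 + (⅙)*(-1)) + 66 = (-3 - ⅙) + 66 = -19/6 + 66 = 377/6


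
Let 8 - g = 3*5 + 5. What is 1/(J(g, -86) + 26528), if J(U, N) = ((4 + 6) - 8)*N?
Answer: 1/26356 ≈ 3.7942e-5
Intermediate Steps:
g = -12 (g = 8 - (3*5 + 5) = 8 - (15 + 5) = 8 - 1*20 = 8 - 20 = -12)
J(U, N) = 2*N (J(U, N) = (10 - 8)*N = 2*N)
1/(J(g, -86) + 26528) = 1/(2*(-86) + 26528) = 1/(-172 + 26528) = 1/26356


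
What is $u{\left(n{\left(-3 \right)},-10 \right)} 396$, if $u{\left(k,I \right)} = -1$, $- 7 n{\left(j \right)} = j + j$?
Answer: $-396$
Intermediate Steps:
$n{\left(j \right)} = - \frac{2 j}{7}$ ($n{\left(j \right)} = - \frac{j + j}{7} = - \frac{2 j}{7}$)
$u{\left(n{\left(-3 \right)},-10 \right)} 396 = \left(-1\right) 396 = -396$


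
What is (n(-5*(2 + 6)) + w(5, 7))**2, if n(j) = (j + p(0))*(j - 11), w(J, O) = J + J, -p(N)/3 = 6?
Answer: 8809024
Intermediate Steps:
p(N) = -18 (p(N) = -3*6 = -18)
w(J, O) = 2*J
n(j) = (-18 + j)*(-11 + j) (n(j) = (j - 18)*(j - 11) = (-18 + j)*(-11 + j))
(n(-5*(2 + 6)) + w(5, 7))**2 = ((198 + (-5*(2 + 6))**2 - (-145)*(2 + 6)) + 2*5)**2 = ((198 + (-5*8)**2 - (-145)*8) + 10)**2 = ((198 + (-40)**2 - 29*(-40)) + 10)**2 = ((198 + 1600 + 1160) + 10)**2 = (2958 + 10)**2 = 2968**2 = 8809024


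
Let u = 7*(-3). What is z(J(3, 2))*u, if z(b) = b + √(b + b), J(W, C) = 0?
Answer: 0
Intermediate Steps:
z(b) = b + √2*√b (z(b) = b + √(2*b) = b + √2*√b)
u = -21
z(J(3, 2))*u = (0 + √2*√0)*(-21) = (0 + √2*0)*(-21) = (0 + 0)*(-21) = 0*(-21) = 0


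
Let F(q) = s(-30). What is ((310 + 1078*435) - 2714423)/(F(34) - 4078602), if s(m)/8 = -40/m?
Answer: 6735549/12235774 ≈ 0.55048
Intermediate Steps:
s(m) = -320/m (s(m) = 8*(-40/m) = -320/m)
F(q) = 32/3 (F(q) = -320/(-30) = -320*(-1/30) = 32/3)
((310 + 1078*435) - 2714423)/(F(34) - 4078602) = ((310 + 1078*435) - 2714423)/(32/3 - 4078602) = ((310 + 468930) - 2714423)/(-12235774/3) = (469240 - 2714423)*(-3/12235774) = -2245183*(-3/12235774) = 6735549/12235774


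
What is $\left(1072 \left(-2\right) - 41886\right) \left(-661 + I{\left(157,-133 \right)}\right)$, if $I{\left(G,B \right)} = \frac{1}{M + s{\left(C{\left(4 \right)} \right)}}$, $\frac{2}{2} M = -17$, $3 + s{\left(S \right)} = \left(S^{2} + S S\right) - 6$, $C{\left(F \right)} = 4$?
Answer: $\frac{87289475}{3} \approx 2.9096 \cdot 10^{7}$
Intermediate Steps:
$s{\left(S \right)} = -9 + 2 S^{2}$ ($s{\left(S \right)} = -3 - \left(6 - S^{2} - S S\right) = -3 + \left(\left(S^{2} + S^{2}\right) - 6\right) = -3 + \left(2 S^{2} - 6\right) = -3 + \left(-6 + 2 S^{2}\right) = -9 + 2 S^{2}$)
$M = -17$
$I{\left(G,B \right)} = \frac{1}{6}$ ($I{\left(G,B \right)} = \frac{1}{-17 - \left(9 - 2 \cdot 4^{2}\right)} = \frac{1}{-17 + \left(-9 + 2 \cdot 16\right)} = \frac{1}{-17 + \left(-9 + 32\right)} = \frac{1}{-17 + 23} = \frac{1}{6}$)
$\left(1072 \left(-2\right) - 41886\right) \left(-661 + I{\left(157,-133 \right)}\right) = \left(1072 \left(-2\right) - 41886\right) \left(-661 + \frac{1}{6}\right) = \left(-2144 - 41886\right) \left(- \frac{3965}{6}\right) = \left(-44030\right) \left(- \frac{3965}{6}\right) = \frac{87289475}{3}$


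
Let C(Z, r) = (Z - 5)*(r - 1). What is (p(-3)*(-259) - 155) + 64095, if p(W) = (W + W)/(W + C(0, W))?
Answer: 1088534/17 ≈ 64031.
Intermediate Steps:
C(Z, r) = (-1 + r)*(-5 + Z) (C(Z, r) = (-5 + Z)*(-1 + r) = (-1 + r)*(-5 + Z))
p(W) = 2*W/(5 - 4*W) (p(W) = (W + W)/(W + (5 - 1*0 - 5*W + 0*W)) = (2*W)/(W + (5 + 0 - 5*W + 0)) = (2*W)/(W + (5 - 5*W)) = (2*W)/(5 - 4*W) = 2*W/(5 - 4*W))
(p(-3)*(-259) - 155) + 64095 = (-2*(-3)/(-5 + 4*(-3))*(-259) - 155) + 64095 = (-2*(-3)/(-5 - 12)*(-259) - 155) + 64095 = (-2*(-3)/(-17)*(-259) - 155) + 64095 = (-2*(-3)*(-1/17)*(-259) - 155) + 64095 = (-6/17*(-259) - 155) + 64095 = (1554/17 - 155) + 64095 = -1081/17 + 64095 = 1088534/17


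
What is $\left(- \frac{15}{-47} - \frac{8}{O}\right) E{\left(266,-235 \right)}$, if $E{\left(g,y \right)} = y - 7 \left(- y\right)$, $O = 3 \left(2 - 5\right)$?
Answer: $- \frac{20440}{9} \approx -2271.1$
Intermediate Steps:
$O = -9$ ($O = 3 \left(-3\right) = -9$)
$E{\left(g,y \right)} = 8 y$ ($E{\left(g,y \right)} = y + 7 y = 8 y$)
$\left(- \frac{15}{-47} - \frac{8}{O}\right) E{\left(266,-235 \right)} = \left(- \frac{15}{-47} - \frac{8}{-9}\right) 8 \left(-235\right) = \left(\left(-15\right) \left(- \frac{1}{47}\right) - - \frac{8}{9}\right) \left(-1880\right) = \left(\frac{15}{47} + \frac{8}{9}\right) \left(-1880\right) = \frac{511}{423} \left(-1880\right) = - \frac{20440}{9}$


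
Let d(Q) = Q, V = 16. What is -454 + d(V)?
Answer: -438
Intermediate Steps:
-454 + d(V) = -454 + 16 = -438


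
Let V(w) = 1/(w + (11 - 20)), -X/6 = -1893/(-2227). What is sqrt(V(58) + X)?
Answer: I*sqrt(1234459505)/15589 ≈ 2.2538*I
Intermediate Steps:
X = -11358/2227 (X = -(-11358)/(-2227) = -(-11358)*(-1)/2227 = -6*1893/2227 = -11358/2227 ≈ -5.1001)
V(w) = 1/(-9 + w) (V(w) = 1/(w - 9) = 1/(-9 + w))
sqrt(V(58) + X) = sqrt(1/(-9 + 58) - 11358/2227) = sqrt(1/49 - 11358/2227) = sqrt(-554315/109123) = I*sqrt(1234459505)/15589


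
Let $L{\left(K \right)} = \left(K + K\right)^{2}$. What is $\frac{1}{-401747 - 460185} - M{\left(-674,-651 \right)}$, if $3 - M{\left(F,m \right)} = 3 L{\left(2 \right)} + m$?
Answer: $- \frac{522330793}{861932} \approx -606.0$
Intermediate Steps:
$L{\left(K \right)} = 4 K^{2}$ ($L{\left(K \right)} = \left(2 K\right)^{2} = 4 K^{2}$)
$M{\left(F,m \right)} = -45 - m$ ($M{\left(F,m \right)} = 3 - \left(3 \cdot 4 \cdot 2^{2} + m\right) = 3 - \left(3 \cdot 4 \cdot 4 + m\right) = 3 - \left(3 \cdot 16 + m\right) = 3 - \left(48 + m\right) = -45 - m$)
$\frac{1}{-401747 - 460185} - M{\left(-674,-651 \right)} = \frac{1}{-401747 - 460185} - \left(-45 - -651\right) = \frac{1}{-861932} - \left(-45 + 651\right) = - \frac{1}{861932} - 606 = - \frac{522330793}{861932}$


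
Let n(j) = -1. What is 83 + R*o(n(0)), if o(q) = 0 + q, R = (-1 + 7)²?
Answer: 47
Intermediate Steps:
R = 36 (R = 6² = 36)
o(q) = q
83 + R*o(n(0)) = 83 + 36*(-1) = 83 - 36 = 47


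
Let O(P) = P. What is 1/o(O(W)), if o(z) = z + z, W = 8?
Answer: 1/16 ≈ 0.062500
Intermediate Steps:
o(z) = 2*z
1/o(O(W)) = 1/(2*8) = 1/16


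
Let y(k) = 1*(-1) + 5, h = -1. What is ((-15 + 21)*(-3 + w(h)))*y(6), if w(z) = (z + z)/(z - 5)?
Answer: -64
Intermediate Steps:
w(z) = 2*z/(-5 + z) (w(z) = (2*z)/(-5 + z) = 2*z/(-5 + z))
y(k) = 4 (y(k) = -1 + 5 = 4)
((-15 + 21)*(-3 + w(h)))*y(6) = ((-15 + 21)*(-3 + 2*(-1)/(-5 - 1)))*4 = (6*(-3 + 2*(-1)/(-6)))*4 = (6*(-3 + 2*(-1)*(-⅙)))*4 = (6*(-3 + ⅓))*4 = (6*(-8/3))*4 = -16*4 = -64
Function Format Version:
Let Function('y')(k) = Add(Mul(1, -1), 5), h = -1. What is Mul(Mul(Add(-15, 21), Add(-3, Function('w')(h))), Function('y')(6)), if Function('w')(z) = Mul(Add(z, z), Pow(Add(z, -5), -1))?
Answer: -64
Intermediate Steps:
Function('w')(z) = Mul(2, z, Pow(Add(-5, z), -1)) (Function('w')(z) = Mul(Mul(2, z), Pow(Add(-5, z), -1)) = Mul(2, z, Pow(Add(-5, z), -1)))
Function('y')(k) = 4 (Function('y')(k) = Add(-1, 5) = 4)
Mul(Mul(Add(-15, 21), Add(-3, Function('w')(h))), Function('y')(6)) = Mul(Mul(Add(-15, 21), Add(-3, Mul(2, -1, Pow(Add(-5, -1), -1)))), 4) = Mul(Mul(6, Add(-3, Mul(2, -1, Pow(-6, -1)))), 4) = Mul(Mul(6, Add(-3, Mul(2, -1, Rational(-1, 6)))), 4) = Mul(Mul(6, Add(-3, Rational(1, 3))), 4) = Mul(Mul(6, Rational(-8, 3)), 4) = Mul(-16, 4) = -64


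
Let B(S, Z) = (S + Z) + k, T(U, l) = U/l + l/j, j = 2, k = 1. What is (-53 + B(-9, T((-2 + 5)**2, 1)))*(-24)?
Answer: 1236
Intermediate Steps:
T(U, l) = l/2 + U/l (T(U, l) = U/l + l/2 = l/2 + U/l)
B(S, Z) = 1 + S + Z (B(S, Z) = (S + Z) + 1 = 1 + S + Z)
(-53 + B(-9, T((-2 + 5)**2, 1)))*(-24) = (-53 + (1 - 9 + ((1/2)*1 + (-2 + 5)**2/1)))*(-24) = (-53 + (1 - 9 + (1/2 + 3**2*1)))*(-24) = (-53 + (1 - 9 + (1/2 + 9*1)))*(-24) = (-53 + (1 - 9 + (1/2 + 9)))*(-24) = (-53 + (1 - 9 + 19/2))*(-24) = (-53 + 3/2)*(-24) = -103/2*(-24) = 1236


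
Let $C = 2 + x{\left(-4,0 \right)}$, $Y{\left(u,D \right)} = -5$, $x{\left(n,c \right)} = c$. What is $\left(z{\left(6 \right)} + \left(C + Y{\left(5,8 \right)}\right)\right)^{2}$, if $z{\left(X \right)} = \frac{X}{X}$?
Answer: $4$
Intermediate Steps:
$C = 2$ ($C = 2 + 0 = 2$)
$z{\left(X \right)} = 1$
$\left(z{\left(6 \right)} + \left(C + Y{\left(5,8 \right)}\right)\right)^{2} = \left(1 + \left(2 - 5\right)\right)^{2} = \left(1 - 3\right)^{2} = \left(-2\right)^{2} = 4$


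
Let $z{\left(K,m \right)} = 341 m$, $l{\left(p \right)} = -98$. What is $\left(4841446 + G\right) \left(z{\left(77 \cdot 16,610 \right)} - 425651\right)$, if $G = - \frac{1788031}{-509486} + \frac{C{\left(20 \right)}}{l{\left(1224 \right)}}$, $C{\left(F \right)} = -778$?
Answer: $- \frac{26305415536844728497}{24964814} \approx -1.0537 \cdot 10^{12}$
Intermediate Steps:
$G = \frac{285803573}{24964814}$ ($G = - \frac{1788031}{-509486} - \frac{778}{-98} = \left(-1788031\right) \left(- \frac{1}{509486}\right) - - \frac{389}{49} = \frac{1788031}{509486} + \frac{389}{49} = \frac{285803573}{24964814} \approx 11.448$)
$\left(4841446 + G\right) \left(z{\left(77 \cdot 16,610 \right)} - 425651\right) = \left(4841446 + \frac{285803573}{24964814}\right) \left(341 \cdot 610 - 425651\right) = \frac{120866084684617 \left(208010 - 425651\right)}{24964814} = \frac{120866084684617}{24964814} \left(-217641\right) = - \frac{26305415536844728497}{24964814}$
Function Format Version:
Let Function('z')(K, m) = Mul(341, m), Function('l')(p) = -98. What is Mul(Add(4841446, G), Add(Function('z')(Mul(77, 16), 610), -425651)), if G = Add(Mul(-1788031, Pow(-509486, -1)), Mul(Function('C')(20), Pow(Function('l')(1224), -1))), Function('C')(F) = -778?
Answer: Rational(-26305415536844728497, 24964814) ≈ -1.0537e+12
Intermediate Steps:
G = Rational(285803573, 24964814) (G = Add(Mul(-1788031, Pow(-509486, -1)), Mul(-778, Pow(-98, -1))) = Add(Mul(-1788031, Rational(-1, 509486)), Mul(-778, Rational(-1, 98))) = Add(Rational(1788031, 509486), Rational(389, 49)) = Rational(285803573, 24964814) ≈ 11.448)
Mul(Add(4841446, G), Add(Function('z')(Mul(77, 16), 610), -425651)) = Mul(Add(4841446, Rational(285803573, 24964814)), Add(Mul(341, 610), -425651)) = Mul(Rational(120866084684617, 24964814), Add(208010, -425651)) = Mul(Rational(120866084684617, 24964814), -217641) = Rational(-26305415536844728497, 24964814)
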